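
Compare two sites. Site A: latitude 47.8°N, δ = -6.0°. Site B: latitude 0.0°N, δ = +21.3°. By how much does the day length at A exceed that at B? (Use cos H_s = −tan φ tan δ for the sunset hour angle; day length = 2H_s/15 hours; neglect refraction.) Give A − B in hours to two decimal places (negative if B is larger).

A: H_s = arccos(−tan 47.8° · tan -6.0°) = 83.34°, so 2H_s/15 = 11.1120 h.
B: H_s = arccos(−tan 0.0° · tan 21.3°) = 90.00°, so 2H_s/15 = 12.0000 h.
A − B = 11.1120 − 12.0000 = -0.8880 h.

-0.89 h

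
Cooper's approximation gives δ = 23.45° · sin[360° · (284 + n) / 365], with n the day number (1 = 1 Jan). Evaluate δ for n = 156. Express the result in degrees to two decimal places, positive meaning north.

360 × (284 + 156) / 365 = 433.973°; sin(433.973°) = 0.9611.
δ = 23.45 × 0.9611 = 22.538° ≈ +22.54°.

+22.54°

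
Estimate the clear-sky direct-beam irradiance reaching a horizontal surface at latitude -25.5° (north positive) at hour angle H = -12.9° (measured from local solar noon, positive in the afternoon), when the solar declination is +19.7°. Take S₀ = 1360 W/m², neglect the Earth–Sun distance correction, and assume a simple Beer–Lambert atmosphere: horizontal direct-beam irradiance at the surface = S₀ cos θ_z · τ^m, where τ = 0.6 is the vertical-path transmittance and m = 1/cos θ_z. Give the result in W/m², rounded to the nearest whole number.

With φ = -25.5°, δ = 19.7°, H = -12.90°: sin φ sin δ = -0.1451, cos φ cos δ cos H = 0.8283, so cos θ_z = 0.6832.
Air mass m = 1/cos θ_z = 1/0.6832 = 1.464; τ^m = 0.6^1.464 = 0.4734.
Surface direct beam = 1360 × 0.6832 × 0.4734 = 439.86 W/m².

440 W/m²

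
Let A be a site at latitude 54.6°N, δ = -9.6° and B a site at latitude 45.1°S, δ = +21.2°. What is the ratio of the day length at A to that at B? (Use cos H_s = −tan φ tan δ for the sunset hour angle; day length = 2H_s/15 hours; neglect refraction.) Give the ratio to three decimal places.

A: H_s = arccos(−tan 54.6° · tan -9.6°) = 76.23°, so 2H_s/15 = 10.1640 h.
B: H_s = arccos(−tan -45.1° · tan 21.2°) = 67.09°, so 2H_s/15 = 8.9453 h.
Ratio A/B = 10.1640 / 8.9453 = 1.1362.

1.136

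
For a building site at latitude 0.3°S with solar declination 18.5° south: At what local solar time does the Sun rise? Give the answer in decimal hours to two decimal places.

−tan φ tan δ = −(-0.0052)(-0.3346) = -0.0017; H_s = arccos(-0.0017) = 90.10°.
Sunrise is at 12 − H_s/15 = 12 − 6.007 = 5.993 h local solar time.

5.99 h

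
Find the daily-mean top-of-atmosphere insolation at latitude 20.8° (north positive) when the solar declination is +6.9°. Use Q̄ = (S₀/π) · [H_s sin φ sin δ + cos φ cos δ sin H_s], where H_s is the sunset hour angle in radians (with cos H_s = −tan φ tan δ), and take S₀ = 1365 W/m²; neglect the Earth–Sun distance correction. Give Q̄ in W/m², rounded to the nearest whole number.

The sunset hour angle satisfies cos H_s = −tan φ tan δ = -0.0460, giving H_s = 92.64°. In radians, H_s = 1.6169.
H_s sin φ sin δ = 1.6169 × 0.3551 × 0.1201 = 0.0690.
cos φ cos δ sin H_s = 0.9348 × 0.9928 × 0.9989 = 0.9270.
Q̄ = (1365/π) × (0.0690 + 0.9270) = 434.49 × 0.9960 = 432.75 W/m².

433 W/m²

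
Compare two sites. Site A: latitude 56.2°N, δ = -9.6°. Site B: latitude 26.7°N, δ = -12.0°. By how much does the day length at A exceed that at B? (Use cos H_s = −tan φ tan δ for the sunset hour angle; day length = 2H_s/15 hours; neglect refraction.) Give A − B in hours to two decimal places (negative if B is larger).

A: H_s = arccos(−tan 56.2° · tan -9.6°) = 75.37°, so 2H_s/15 = 10.0493 h.
B: H_s = arccos(−tan 26.7° · tan -12.0°) = 83.86°, so 2H_s/15 = 11.1813 h.
A − B = 10.0493 − 11.1813 = -1.1320 h.

-1.13 h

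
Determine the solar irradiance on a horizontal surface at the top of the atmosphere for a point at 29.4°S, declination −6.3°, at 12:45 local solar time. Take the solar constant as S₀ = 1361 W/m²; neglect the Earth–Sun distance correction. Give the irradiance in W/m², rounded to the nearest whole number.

Hour angle H = 15° × (12.75 − 12) = 11.25°.
With φ = -29.4°, δ = -6.3°, H = 11.25°: sin φ sin δ = 0.0539, cos φ cos δ cos H = 0.8493, so cos θ_z = 0.9032.
Top-of-atmosphere irradiance = S₀ cos θ_z = 1361 × 0.9032 = 1229.26 W/m².

1229 W/m²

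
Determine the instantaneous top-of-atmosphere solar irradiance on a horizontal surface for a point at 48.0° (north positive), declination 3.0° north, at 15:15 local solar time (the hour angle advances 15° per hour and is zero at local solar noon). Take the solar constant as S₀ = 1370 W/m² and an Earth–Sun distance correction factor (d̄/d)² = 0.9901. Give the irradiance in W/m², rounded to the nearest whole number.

650 W/m²

Hour angle H = 15° × (15.25 − 12) = 48.75°.
cos θ_z = sin φ sin δ + cos φ cos δ cos H = (0.7431)(0.0523) + (0.6691)(0.9986)(0.6593) = 0.4794.
Top-of-atmosphere irradiance = S₀ (d̄/d)² cos θ_z = 1370 × 0.9901 × 0.4794 = 650.28 W/m².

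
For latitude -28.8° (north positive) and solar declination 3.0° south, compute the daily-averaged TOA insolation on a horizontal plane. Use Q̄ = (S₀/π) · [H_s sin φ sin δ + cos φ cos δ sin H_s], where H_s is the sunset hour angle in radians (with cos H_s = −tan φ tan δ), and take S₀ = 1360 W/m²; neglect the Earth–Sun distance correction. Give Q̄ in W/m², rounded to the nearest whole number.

The sunset hour angle satisfies cos H_s = −tan φ tan δ = -0.0288, giving H_s = 91.65°. In radians, H_s = 1.5996.
H_s sin φ sin δ = 1.5996 × -0.4818 × -0.0523 = 0.0403.
cos φ cos δ sin H_s = 0.8763 × 0.9986 × 0.9996 = 0.8747.
Q̄ = (1360/π) × (0.0403 + 0.8747) = 432.90 × 0.9150 = 396.10 W/m².

396 W/m²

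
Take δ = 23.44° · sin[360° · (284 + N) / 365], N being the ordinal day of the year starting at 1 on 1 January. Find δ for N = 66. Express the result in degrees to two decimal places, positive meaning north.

360 × (284 + 66) / 365 = 345.205°; sin(345.205°) = -0.2554.
δ = 23.44 × -0.2554 = -5.987° ≈ -5.99°.

-5.99°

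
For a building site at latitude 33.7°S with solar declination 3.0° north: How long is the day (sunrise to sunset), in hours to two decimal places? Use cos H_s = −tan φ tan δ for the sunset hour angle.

11.73 hours

The sunset hour angle satisfies cos H_s = −tan φ tan δ = 0.0350, giving H_s = 87.99°.
Day length = 2 H_s / 15° h⁻¹ = 175.98° / 15 = 11.732 h.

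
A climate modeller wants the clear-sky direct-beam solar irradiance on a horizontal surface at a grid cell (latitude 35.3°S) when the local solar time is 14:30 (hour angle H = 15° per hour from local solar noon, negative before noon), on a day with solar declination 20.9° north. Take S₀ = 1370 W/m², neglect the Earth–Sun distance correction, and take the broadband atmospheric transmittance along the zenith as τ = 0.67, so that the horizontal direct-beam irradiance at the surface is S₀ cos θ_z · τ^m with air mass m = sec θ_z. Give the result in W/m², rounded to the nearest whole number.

Hour angle H = 15° × (14.5 − 12) = 37.50°.
cos θ_z = sin(-35.3°) sin(20.9°) + cos(-35.3°) cos(20.9°) cos(37.50°) = -0.2061 + 0.6049 = 0.3988.
Air mass m = 1/cos θ_z = 1/0.3988 = 2.508; τ^m = 0.67^2.508 = 0.3663.
Surface direct beam = 1370 × 0.3988 × 0.3663 = 200.13 W/m².

200 W/m²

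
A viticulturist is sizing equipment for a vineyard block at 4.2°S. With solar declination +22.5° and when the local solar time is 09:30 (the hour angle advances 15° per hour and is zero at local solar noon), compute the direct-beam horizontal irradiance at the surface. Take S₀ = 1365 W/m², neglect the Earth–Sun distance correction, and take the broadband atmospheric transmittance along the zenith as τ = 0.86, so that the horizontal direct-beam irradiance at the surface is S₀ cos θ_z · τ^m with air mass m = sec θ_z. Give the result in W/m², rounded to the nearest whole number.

774 W/m²

Hour angle H = 15° × (9.5 − 12) = -37.50°.
cos θ_z = sin φ sin δ + cos φ cos δ cos H = (-0.0732)(0.3827) + (0.9973)(0.9239)(0.7934) = 0.7030.
Air mass m = 1/cos θ_z = 1/0.7030 = 1.422; τ^m = 0.86^1.422 = 0.8070.
Surface direct beam = 1365 × 0.7030 × 0.8070 = 774.39 W/m².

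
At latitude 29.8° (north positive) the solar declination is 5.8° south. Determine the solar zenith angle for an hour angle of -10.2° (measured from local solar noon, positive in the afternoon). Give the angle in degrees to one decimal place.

36.9°

cos θ_z = sin(29.8°) sin(-5.8°) + cos(29.8°) cos(-5.8°) cos(-10.20°) = -0.0502 + 0.8497 = 0.7995.
θ_z = arccos(0.7995) = 36.92°.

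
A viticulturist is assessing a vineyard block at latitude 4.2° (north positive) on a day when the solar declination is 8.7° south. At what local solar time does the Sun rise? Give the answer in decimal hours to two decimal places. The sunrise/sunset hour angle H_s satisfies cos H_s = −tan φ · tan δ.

−tan φ tan δ = −(0.0734)(-0.1530) = 0.0112; H_s = arccos(0.0112) = 89.36°.
Sunrise is at 12 − H_s/15 = 12 − 5.957 = 6.043 h local solar time.

6.04 h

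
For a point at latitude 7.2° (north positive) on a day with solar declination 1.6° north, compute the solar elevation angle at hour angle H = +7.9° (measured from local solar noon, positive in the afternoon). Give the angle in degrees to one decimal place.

80.3°

cos θ_z = sin φ sin δ + cos φ cos δ cos H = (0.1253)(0.0279) + (0.9921)(0.9996)(0.9905) = 0.9858.
θ_z = arccos(0.9858) = 9.67°, so the elevation is 90° − 9.67° = 80.33°.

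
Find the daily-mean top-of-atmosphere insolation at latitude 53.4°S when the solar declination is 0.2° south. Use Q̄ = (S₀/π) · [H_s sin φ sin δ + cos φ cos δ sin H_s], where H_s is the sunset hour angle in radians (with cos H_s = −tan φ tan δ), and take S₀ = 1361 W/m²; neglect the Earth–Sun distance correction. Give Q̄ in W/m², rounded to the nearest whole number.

260 W/m²

The sunset hour angle satisfies cos H_s = −tan φ tan δ = -0.0047, giving H_s = 90.27°. In radians, H_s = 1.5755.
H_s sin φ sin δ = 1.5755 × -0.8028 × -0.0035 = 0.0044.
cos φ cos δ sin H_s = 0.5962 × 1.0000 × 1.0000 = 0.5962.
Q̄ = (1361/π) × (0.0044 + 0.5962) = 433.22 × 0.6006 = 260.19 W/m².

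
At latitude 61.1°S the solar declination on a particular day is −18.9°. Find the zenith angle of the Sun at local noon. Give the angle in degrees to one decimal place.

42.2°

At local solar noon the hour angle is zero, so the zenith angle is |φ − δ| = |-61.1° − (-18.9°)| = 42.2°.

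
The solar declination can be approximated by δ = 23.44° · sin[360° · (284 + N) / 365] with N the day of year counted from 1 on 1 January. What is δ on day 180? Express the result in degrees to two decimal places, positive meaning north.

360 × (284 + 180) / 365 = 457.644°; sin(457.644°) = 0.9911.
δ = 23.44 × 0.9911 = 23.231° ≈ +23.23°.

+23.23°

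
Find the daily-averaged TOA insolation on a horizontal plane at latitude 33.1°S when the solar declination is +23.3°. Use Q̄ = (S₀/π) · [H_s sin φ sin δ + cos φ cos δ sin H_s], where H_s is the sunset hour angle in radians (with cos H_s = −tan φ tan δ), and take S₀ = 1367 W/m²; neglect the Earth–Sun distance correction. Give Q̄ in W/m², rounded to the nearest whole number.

−tan φ tan δ = −(-0.6519)(0.4307) = 0.2808; H_s = arccos(0.2808) = 73.69°. In radians, H_s = 1.2861.
H_s sin φ sin δ = 1.2861 × -0.5461 × 0.3955 = -0.2778.
cos φ cos δ sin H_s = 0.8377 × 0.9184 × 0.9597 = 0.7383.
Q̄ = (1367/π) × (-0.2778 + 0.7383) = 435.13 × 0.4605 = 200.38 W/m².

200 W/m²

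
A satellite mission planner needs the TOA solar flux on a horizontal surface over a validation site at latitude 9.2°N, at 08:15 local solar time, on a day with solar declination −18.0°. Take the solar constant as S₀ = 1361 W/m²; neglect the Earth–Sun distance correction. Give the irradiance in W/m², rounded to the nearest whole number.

Hour angle H = 15° × (8.25 − 12) = -56.25°.
cos θ_z = sin(9.2°) sin(-18.0°) + cos(9.2°) cos(-18.0°) cos(-56.25°) = -0.0494 + 0.5216 = 0.4722.
Top-of-atmosphere irradiance = S₀ cos θ_z = 1361 × 0.4722 = 642.66 W/m².

643 W/m²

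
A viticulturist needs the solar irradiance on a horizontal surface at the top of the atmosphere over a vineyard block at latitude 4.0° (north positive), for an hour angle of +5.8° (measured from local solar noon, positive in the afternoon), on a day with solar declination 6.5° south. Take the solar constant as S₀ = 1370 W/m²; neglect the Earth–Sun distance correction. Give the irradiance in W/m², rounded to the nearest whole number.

cos θ_z = sin(4.0°) sin(-6.5°) + cos(4.0°) cos(-6.5°) cos(5.80°) = -0.0079 + 0.9861 = 0.9782.
Top-of-atmosphere irradiance = S₀ cos θ_z = 1370 × 0.9782 = 1340.13 W/m².

1340 W/m²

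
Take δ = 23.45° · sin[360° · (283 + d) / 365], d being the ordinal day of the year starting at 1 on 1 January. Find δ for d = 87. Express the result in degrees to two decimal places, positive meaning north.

+2.02°

360 × (283 + 87) / 365 = 364.932°; sin(364.932°) = 0.0860.
δ = 23.45 × 0.0860 = 2.017° ≈ +2.02°.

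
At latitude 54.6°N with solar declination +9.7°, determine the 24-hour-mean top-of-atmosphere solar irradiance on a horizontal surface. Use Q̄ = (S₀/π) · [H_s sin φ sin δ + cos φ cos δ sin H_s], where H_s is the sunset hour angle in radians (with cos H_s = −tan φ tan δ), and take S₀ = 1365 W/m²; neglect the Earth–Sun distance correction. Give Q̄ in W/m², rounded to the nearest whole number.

−tan φ tan δ = −(1.4071)(0.1709) = -0.2405; H_s = arccos(-0.2405) = 103.92°. In radians, H_s = 1.8137.
H_s sin φ sin δ = 1.8137 × 0.8151 × 0.1685 = 0.2491.
cos φ cos δ sin H_s = 0.5793 × 0.9857 × 0.9706 = 0.5542.
Q̄ = (1365/π) × (0.2491 + 0.5542) = 434.49 × 0.8033 = 349.03 W/m².

349 W/m²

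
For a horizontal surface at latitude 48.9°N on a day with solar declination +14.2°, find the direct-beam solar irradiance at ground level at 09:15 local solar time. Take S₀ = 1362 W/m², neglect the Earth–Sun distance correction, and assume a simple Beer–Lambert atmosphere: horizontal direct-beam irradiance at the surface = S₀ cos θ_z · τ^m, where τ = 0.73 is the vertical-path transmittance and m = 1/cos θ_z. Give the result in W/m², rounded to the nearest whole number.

563 W/m²

Hour angle H = 15° × (9.25 − 12) = -41.25°.
With φ = 48.9°, δ = 14.2°, H = -41.25°: sin φ sin δ = 0.1849, cos φ cos δ cos H = 0.4791, so cos θ_z = 0.6640.
Air mass m = 1/cos θ_z = 1/0.6640 = 1.506; τ^m = 0.73^1.506 = 0.6225.
Surface direct beam = 1362 × 0.6640 × 0.6225 = 562.97 W/m².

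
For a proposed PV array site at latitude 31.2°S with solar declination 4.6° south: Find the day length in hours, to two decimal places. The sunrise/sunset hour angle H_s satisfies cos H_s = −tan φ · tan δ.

12.37 hours

The sunset hour angle satisfies cos H_s = −tan φ tan δ = -0.0487, giving H_s = 92.79°.
Day length = 2 H_s / 15° h⁻¹ = 185.58° / 15 = 12.372 h.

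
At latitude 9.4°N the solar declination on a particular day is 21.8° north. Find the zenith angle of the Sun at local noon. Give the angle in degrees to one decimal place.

At local solar noon the hour angle is zero, so the zenith angle is |φ − δ| = |9.4° − (21.8°)| = 12.4°.

12.4°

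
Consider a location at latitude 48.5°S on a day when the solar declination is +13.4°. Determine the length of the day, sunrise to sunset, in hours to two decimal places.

cos H_s = −tan(-48.5°) · tan(13.4°) = 0.2693, so H_s = arccos(0.2693) = 74.38°.
Day length = 2 H_s / 15° h⁻¹ = 148.76° / 15 = 9.917 h.

9.92 hours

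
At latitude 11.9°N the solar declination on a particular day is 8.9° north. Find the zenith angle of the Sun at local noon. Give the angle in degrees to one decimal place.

3.0°

At local solar noon the hour angle is zero, so the zenith angle is |φ − δ| = |11.9° − (8.9°)| = 3.0°.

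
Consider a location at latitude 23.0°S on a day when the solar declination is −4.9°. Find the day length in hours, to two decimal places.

12.28 hours

The sunset hour angle satisfies cos H_s = −tan φ tan δ = -0.0364, giving H_s = 92.09°.
Day length = 2 H_s / 15° h⁻¹ = 184.18° / 15 = 12.279 h.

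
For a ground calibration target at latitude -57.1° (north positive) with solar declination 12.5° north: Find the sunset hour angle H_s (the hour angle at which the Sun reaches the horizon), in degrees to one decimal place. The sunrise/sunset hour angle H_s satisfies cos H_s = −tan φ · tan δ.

The sunset hour angle satisfies cos H_s = −tan φ tan δ = 0.3427, giving H_s = 69.96°.

70.0°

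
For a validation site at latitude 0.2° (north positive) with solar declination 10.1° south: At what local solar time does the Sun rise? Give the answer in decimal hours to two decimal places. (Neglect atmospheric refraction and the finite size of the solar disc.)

6.00 h

The sunset hour angle satisfies cos H_s = −tan φ tan δ = 0.0006, giving H_s = 89.97°.
Sunrise is at 12 − H_s/15 = 12 − 5.998 = 6.002 h local solar time.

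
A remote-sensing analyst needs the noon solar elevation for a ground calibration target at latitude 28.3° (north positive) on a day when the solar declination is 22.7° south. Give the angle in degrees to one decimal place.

At local solar noon the hour angle is zero, so the elevation is 90° − |φ − δ| = 90° − |28.3° − (-22.7°)| = 90° − 51.0° = 39.0°.

39.0°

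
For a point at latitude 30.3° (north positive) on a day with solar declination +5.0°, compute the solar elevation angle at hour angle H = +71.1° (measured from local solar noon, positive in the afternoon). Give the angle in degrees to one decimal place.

cos θ_z = sin φ sin δ + cos φ cos δ cos H = (0.5045)(0.0872) + (0.8634)(0.9962)(0.3239) = 0.3226.
θ_z = arccos(0.3226) = 71.18°, so the elevation is 90° − 71.18° = 18.82°.

18.8°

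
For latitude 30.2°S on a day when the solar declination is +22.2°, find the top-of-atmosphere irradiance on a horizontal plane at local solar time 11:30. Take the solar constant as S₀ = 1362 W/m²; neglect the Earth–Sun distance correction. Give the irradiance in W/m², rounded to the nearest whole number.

Hour angle H = 15° × (11.5 − 12) = -7.50°.
cos θ_z = sin(-30.2°) sin(22.2°) + cos(-30.2°) cos(22.2°) cos(-7.50°) = -0.1901 + 0.7934 = 0.6033.
Top-of-atmosphere irradiance = S₀ cos θ_z = 1362 × 0.6033 = 821.69 W/m².

822 W/m²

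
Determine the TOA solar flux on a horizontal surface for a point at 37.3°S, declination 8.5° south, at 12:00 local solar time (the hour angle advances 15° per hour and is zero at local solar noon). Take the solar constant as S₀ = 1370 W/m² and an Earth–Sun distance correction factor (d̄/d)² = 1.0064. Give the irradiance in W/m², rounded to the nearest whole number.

Hour angle H = 15° × (12 − 12) = 0.00°.
With φ = -37.3°, δ = -8.5°, H = 0.00°: sin φ sin δ = 0.0896, cos φ cos δ cos H = 0.7867, so cos θ_z = 0.8763.
Top-of-atmosphere irradiance = S₀ (d̄/d)² cos θ_z = 1370 × 1.0064 × 0.8763 = 1208.21 W/m².

1208 W/m²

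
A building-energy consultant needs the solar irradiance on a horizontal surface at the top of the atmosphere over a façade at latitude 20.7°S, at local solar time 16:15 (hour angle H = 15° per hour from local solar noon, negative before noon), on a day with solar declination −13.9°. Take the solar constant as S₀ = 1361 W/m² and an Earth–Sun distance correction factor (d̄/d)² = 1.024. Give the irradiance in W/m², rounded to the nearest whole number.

678 W/m²

Hour angle H = 15° × (16.25 − 12) = 63.75°.
With φ = -20.7°, δ = -13.9°, H = 63.75°: sin φ sin δ = 0.0849, cos φ cos δ cos H = 0.4016, so cos θ_z = 0.4865.
Top-of-atmosphere irradiance = S₀ (d̄/d)² cos θ_z = 1361 × 1.024 × 0.4865 = 678.02 W/m².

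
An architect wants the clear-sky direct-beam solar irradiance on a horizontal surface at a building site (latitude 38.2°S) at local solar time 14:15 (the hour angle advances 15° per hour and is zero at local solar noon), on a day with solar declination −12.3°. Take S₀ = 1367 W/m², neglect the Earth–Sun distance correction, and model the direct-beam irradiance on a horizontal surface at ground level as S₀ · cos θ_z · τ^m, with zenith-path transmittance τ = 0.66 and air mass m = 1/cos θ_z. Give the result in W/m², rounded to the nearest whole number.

Hour angle H = 15° × (14.25 − 12) = 33.75°.
With φ = -38.2°, δ = -12.3°, H = 33.75°: sin φ sin δ = 0.1317, cos φ cos δ cos H = 0.6384, so cos θ_z = 0.7701.
Air mass m = 1/cos θ_z = 1/0.7701 = 1.299; τ^m = 0.66^1.299 = 0.5829.
Surface direct beam = 1367 × 0.7701 × 0.5829 = 613.63 W/m².

614 W/m²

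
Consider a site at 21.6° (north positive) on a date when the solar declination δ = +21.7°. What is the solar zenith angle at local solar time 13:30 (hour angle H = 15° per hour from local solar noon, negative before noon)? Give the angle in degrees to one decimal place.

Hour angle H = 15° × (13.5 − 12) = 22.50°.
cos θ_z = sin(21.6°) sin(21.7°) + cos(21.6°) cos(21.7°) cos(22.50°) = 0.1361 + 0.7981 = 0.9342.
θ_z = arccos(0.9342) = 20.90°.

20.9°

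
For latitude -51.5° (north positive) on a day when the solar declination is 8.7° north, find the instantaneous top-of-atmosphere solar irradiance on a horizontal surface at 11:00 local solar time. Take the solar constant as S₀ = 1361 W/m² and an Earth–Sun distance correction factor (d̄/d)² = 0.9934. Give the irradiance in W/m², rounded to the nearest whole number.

Hour angle H = 15° × (11 − 12) = -15.00°.
cos θ_z = sin φ sin δ + cos φ cos δ cos H = (-0.7826)(0.1513) + (0.6225)(0.9885)(0.9659) = 0.4760.
Top-of-atmosphere irradiance = S₀ (d̄/d)² cos θ_z = 1361 × 0.9934 × 0.4760 = 643.56 W/m².

644 W/m²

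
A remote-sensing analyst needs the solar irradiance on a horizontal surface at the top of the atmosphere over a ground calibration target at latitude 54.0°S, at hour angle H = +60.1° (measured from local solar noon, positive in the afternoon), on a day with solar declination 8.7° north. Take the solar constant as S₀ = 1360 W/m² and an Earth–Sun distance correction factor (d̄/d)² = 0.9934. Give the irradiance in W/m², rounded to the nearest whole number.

cos θ_z = sin(-54.0°) sin(8.7°) + cos(-54.0°) cos(8.7°) cos(60.10°) = -0.1224 + 0.2896 = 0.1672.
Top-of-atmosphere irradiance = S₀ (d̄/d)² cos θ_z = 1360 × 0.9934 × 0.1672 = 225.89 W/m².

226 W/m²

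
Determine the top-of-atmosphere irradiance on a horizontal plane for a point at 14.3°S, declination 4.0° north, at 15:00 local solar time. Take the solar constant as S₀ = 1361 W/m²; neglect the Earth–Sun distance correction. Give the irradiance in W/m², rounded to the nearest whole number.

907 W/m²

Hour angle H = 15° × (15 − 12) = 45.00°.
cos θ_z = sin(-14.3°) sin(4.0°) + cos(-14.3°) cos(4.0°) cos(45.00°) = -0.0172 + 0.6835 = 0.6663.
Top-of-atmosphere irradiance = S₀ cos θ_z = 1361 × 0.6663 = 906.83 W/m².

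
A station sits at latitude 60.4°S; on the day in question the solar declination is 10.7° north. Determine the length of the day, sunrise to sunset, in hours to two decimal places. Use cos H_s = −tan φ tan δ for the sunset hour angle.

−tan φ tan δ = −(-1.7603)(0.1890) = 0.3327; H_s = arccos(0.3327) = 70.57°.
Day length = 2 H_s / 15° h⁻¹ = 141.14° / 15 = 9.409 h.

9.41 hours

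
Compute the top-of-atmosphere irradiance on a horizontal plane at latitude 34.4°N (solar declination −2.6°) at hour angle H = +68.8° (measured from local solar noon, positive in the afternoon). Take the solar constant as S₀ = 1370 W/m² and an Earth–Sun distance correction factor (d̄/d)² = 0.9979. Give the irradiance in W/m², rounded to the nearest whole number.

cos θ_z = sin φ sin δ + cos φ cos δ cos H = (0.5650)(-0.0454) + (0.8251)(0.9990)(0.3616) = 0.2724.
Top-of-atmosphere irradiance = S₀ (d̄/d)² cos θ_z = 1370 × 0.9979 × 0.2724 = 372.40 W/m².

372 W/m²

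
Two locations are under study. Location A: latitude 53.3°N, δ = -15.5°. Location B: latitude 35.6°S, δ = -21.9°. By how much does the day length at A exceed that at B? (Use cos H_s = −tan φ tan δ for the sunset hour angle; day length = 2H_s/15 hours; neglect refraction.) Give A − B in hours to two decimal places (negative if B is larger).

A: H_s = arccos(−tan 53.3° · tan -15.5°) = 68.16°, so 2H_s/15 = 9.0880 h.
B: H_s = arccos(−tan -35.6° · tan -21.9°) = 106.73°, so 2H_s/15 = 14.2307 h.
A − B = 9.0880 − 14.2307 = -5.1427 h.

-5.14 h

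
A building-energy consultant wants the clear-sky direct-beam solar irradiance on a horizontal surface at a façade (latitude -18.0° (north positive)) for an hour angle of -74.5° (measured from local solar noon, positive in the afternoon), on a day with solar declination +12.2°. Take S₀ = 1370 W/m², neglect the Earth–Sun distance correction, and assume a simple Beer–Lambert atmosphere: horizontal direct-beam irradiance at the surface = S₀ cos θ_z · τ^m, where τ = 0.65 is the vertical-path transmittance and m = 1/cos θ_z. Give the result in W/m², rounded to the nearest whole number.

cos θ_z = sin φ sin δ + cos φ cos δ cos H = (-0.3090)(0.2113) + (0.9511)(0.9774)(0.2672) = 0.1831.
Air mass m = 1/cos θ_z = 1/0.1831 = 5.461; τ^m = 0.65^5.461 = 0.0951.
Surface direct beam = 1370 × 0.1831 × 0.0951 = 23.86 W/m².

24 W/m²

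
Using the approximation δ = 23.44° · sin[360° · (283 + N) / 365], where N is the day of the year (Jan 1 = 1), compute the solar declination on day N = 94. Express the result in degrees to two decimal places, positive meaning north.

360 × (283 + 94) / 365 = 371.836°; sin(371.836°) = 0.2051.
δ = 23.44 × 0.2051 = 4.808° ≈ +4.81°.

+4.81°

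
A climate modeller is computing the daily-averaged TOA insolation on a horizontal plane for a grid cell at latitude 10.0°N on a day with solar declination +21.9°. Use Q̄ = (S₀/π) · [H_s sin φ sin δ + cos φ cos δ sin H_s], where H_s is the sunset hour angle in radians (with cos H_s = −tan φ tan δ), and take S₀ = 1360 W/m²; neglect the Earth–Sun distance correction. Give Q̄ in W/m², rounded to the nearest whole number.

441 W/m²

cos H_s = −tan(10.0°) · tan(21.9°) = -0.0709, so H_s = arccos(-0.0709) = 94.07°. In radians, H_s = 1.6418.
H_s sin φ sin δ = 1.6418 × 0.1736 × 0.3730 = 0.1063.
cos φ cos δ sin H_s = 0.9848 × 0.9278 × 0.9975 = 0.9114.
Q̄ = (1360/π) × (0.1063 + 0.9114) = 432.90 × 1.0177 = 440.56 W/m².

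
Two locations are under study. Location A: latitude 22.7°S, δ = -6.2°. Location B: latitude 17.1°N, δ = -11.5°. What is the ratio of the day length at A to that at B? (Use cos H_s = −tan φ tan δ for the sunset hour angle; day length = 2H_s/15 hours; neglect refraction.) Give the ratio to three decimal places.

A: H_s = arccos(−tan -22.7° · tan -6.2°) = 92.60°, so 2H_s/15 = 12.3467 h.
B: H_s = arccos(−tan 17.1° · tan -11.5°) = 86.41°, so 2H_s/15 = 11.5213 h.
Ratio A/B = 12.3467 / 11.5213 = 1.0716.

1.072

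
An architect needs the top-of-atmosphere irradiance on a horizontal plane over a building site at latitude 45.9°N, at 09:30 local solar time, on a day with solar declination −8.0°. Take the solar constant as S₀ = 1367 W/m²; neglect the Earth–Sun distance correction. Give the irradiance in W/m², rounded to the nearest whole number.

Hour angle H = 15° × (9.5 − 12) = -37.50°.
cos θ_z = sin φ sin δ + cos φ cos δ cos H = (0.7181)(-0.1392) + (0.6959)(0.9903)(0.7934) = 0.4468.
Top-of-atmosphere irradiance = S₀ cos θ_z = 1367 × 0.4468 = 610.78 W/m².

611 W/m²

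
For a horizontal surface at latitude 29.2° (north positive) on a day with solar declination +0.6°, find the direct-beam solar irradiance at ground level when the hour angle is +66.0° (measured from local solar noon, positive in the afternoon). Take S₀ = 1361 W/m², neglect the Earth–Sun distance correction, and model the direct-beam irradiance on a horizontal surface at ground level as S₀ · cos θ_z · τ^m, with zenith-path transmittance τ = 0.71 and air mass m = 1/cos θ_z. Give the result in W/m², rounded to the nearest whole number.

189 W/m²

With φ = 29.2°, δ = 0.6°, H = 66.00°: sin φ sin δ = 0.0051, cos φ cos δ cos H = 0.3550, so cos θ_z = 0.3601.
Air mass m = 1/cos θ_z = 1/0.3601 = 2.777; τ^m = 0.71^2.777 = 0.3863.
Surface direct beam = 1361 × 0.3601 × 0.3863 = 189.32 W/m².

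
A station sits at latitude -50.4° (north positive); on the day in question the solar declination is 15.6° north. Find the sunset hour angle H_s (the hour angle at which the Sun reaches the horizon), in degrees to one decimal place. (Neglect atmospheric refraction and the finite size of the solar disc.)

70.3°

cos H_s = −tan(-50.4°) · tan(15.6°) = 0.3375, so H_s = arccos(0.3375) = 70.28°.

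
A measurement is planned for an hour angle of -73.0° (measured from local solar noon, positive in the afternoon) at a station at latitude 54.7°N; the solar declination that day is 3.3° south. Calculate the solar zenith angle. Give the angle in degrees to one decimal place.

With φ = 54.7°, δ = -3.3°, H = -73.00°: sin φ sin δ = -0.0470, cos φ cos δ cos H = 0.1687, so cos θ_z = 0.1217.
θ_z = arccos(0.1217) = 83.01°.

83.0°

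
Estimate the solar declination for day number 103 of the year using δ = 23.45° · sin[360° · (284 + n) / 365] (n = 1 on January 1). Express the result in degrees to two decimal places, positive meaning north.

+8.67°

360 × (284 + 103) / 365 = 381.699°; sin(381.699°) = 0.3697.
δ = 23.45 × 0.3697 = 8.669° ≈ +8.67°.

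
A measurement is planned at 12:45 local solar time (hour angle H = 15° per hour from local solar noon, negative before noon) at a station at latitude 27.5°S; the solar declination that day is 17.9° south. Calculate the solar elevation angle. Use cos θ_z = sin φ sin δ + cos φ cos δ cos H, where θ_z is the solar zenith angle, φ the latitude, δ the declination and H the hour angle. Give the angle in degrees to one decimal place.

75.9°

Hour angle H = 15° × (12.75 − 12) = 11.25°.
cos θ_z = sin(-27.5°) sin(-17.9°) + cos(-27.5°) cos(-17.9°) cos(11.25°) = 0.1419 + 0.8279 = 0.9698.
θ_z = arccos(0.9698) = 14.12°, so the elevation is 90° − 14.12° = 75.88°.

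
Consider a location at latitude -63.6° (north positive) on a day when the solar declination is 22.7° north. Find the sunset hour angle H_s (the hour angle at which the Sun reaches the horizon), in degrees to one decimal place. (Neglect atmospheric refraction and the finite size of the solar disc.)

The sunset hour angle satisfies cos H_s = −tan φ tan δ = 0.8427, giving H_s = 32.57°.

32.6°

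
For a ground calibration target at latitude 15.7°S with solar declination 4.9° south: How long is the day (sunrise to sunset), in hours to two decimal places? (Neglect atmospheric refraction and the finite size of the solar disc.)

12.18 hours

The sunset hour angle satisfies cos H_s = −tan φ tan δ = -0.0241, giving H_s = 91.38°.
Day length = 2 H_s / 15° h⁻¹ = 182.76° / 15 = 12.184 h.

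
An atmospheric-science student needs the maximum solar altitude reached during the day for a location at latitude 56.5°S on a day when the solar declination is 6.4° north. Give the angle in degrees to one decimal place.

At local solar noon the hour angle is zero, so the elevation is 90° − |φ − δ| = 90° − |-56.5° − (6.4°)| = 90° − 62.9° = 27.1°.

27.1°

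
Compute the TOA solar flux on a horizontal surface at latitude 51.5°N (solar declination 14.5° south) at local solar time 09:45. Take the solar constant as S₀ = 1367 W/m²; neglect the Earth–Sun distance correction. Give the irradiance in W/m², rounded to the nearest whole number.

417 W/m²

Hour angle H = 15° × (9.75 − 12) = -33.75°.
With φ = 51.5°, δ = -14.5°, H = -33.75°: sin φ sin δ = -0.1959, cos φ cos δ cos H = 0.5011, so cos θ_z = 0.3052.
Top-of-atmosphere irradiance = S₀ cos θ_z = 1367 × 0.3052 = 417.21 W/m².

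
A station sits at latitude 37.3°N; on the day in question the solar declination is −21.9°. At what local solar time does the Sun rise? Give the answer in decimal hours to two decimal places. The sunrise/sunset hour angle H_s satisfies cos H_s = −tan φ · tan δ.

7.19 h

cos H_s = −tan(37.3°) · tan(-21.9°) = 0.3062, so H_s = arccos(0.3062) = 72.17°.
Sunrise is at 12 − H_s/15 = 12 − 4.811 = 7.189 h local solar time.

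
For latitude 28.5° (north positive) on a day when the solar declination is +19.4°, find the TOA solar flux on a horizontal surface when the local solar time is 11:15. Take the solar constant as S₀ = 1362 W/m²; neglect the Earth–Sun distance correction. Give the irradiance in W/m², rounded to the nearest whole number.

1323 W/m²

Hour angle H = 15° × (11.25 − 12) = -11.25°.
cos θ_z = sin φ sin δ + cos φ cos δ cos H = (0.4772)(0.3322) + (0.8788)(0.9432)(0.9808) = 0.9715.
Top-of-atmosphere irradiance = S₀ cos θ_z = 1362 × 0.9715 = 1323.18 W/m².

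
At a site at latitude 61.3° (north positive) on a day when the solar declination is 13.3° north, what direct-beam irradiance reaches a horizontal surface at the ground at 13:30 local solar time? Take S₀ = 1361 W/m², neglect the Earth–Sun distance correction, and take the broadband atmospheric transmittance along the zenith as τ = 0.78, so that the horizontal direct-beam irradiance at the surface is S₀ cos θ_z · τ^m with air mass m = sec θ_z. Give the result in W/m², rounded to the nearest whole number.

583 W/m²

Hour angle H = 15° × (13.5 − 12) = 22.50°.
With φ = 61.3°, δ = 13.3°, H = 22.50°: sin φ sin δ = 0.2018, cos φ cos δ cos H = 0.4318, so cos θ_z = 0.6336.
Air mass m = 1/cos θ_z = 1/0.6336 = 1.578; τ^m = 0.78^1.578 = 0.6757.
Surface direct beam = 1361 × 0.6336 × 0.6757 = 582.68 W/m².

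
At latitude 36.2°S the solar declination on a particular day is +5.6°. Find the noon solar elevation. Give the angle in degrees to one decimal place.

At local solar noon the hour angle is zero, so the elevation is 90° − |φ − δ| = 90° − |-36.2° − (5.6°)| = 90° − 41.8° = 48.2°.

48.2°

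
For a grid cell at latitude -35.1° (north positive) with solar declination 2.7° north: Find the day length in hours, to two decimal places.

The sunset hour angle satisfies cos H_s = −tan φ tan δ = 0.0331, giving H_s = 88.10°.
Day length = 2 H_s / 15° h⁻¹ = 176.20° / 15 = 11.747 h.

11.75 hours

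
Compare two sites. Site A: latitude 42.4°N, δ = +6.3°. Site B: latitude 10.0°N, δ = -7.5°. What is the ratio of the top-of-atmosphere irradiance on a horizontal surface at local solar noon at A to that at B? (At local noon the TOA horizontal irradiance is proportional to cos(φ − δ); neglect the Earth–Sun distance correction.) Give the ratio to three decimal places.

0.847

A: cos θ_z = cos(42.4° − (6.3°)) = 0.8080.
B: cos θ_z = cos(10.0° − (-7.5°)) = 0.9537.
Ratio A/B = 0.8080 / 0.9537 = 0.8472.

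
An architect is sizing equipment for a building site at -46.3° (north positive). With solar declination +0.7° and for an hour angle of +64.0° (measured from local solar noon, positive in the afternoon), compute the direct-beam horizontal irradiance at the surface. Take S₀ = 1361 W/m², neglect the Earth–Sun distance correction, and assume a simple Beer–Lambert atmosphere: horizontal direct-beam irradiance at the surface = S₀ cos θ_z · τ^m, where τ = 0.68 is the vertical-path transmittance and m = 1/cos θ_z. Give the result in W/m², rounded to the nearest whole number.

108 W/m²

cos θ_z = sin(-46.3°) sin(0.7°) + cos(-46.3°) cos(0.7°) cos(64.00°) = -0.0088 + 0.3028 = 0.2940.
Air mass m = 1/cos θ_z = 1/0.2940 = 3.401; τ^m = 0.68^3.401 = 0.2694.
Surface direct beam = 1361 × 0.2940 × 0.2694 = 107.80 W/m².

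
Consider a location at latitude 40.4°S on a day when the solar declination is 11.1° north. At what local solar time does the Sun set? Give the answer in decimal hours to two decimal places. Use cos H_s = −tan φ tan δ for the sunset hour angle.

−tan φ tan δ = −(-0.8511)(0.1962) = 0.1670; H_s = arccos(0.1670) = 80.39°.
Sunset is at 12 + H_s/15 = 12 + 5.359 = 17.359 h local solar time.

17.36 h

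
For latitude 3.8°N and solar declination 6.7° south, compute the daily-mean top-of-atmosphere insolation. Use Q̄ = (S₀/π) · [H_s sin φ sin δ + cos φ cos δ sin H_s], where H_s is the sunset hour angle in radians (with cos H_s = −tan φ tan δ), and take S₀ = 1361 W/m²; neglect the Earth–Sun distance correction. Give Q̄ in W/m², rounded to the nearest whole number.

424 W/m²

The sunset hour angle satisfies cos H_s = −tan φ tan δ = 0.0078, giving H_s = 89.55°. In radians, H_s = 1.5629.
H_s sin φ sin δ = 1.5629 × 0.0663 × -0.1167 = -0.0121.
cos φ cos δ sin H_s = 0.9978 × 0.9932 × 1.0000 = 0.9910.
Q̄ = (1361/π) × (-0.0121 + 0.9910) = 433.22 × 0.9789 = 424.08 W/m².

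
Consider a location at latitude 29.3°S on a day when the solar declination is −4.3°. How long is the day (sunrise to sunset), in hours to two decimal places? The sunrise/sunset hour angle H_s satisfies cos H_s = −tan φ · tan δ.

12.32 hours

cos H_s = −tan(-29.3°) · tan(-4.3°) = -0.0422, so H_s = arccos(-0.0422) = 92.42°.
Day length = 2 H_s / 15° h⁻¹ = 184.84° / 15 = 12.323 h.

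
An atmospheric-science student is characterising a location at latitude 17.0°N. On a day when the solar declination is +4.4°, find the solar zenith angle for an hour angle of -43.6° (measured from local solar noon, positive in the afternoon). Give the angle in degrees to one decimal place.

With φ = 17.0°, δ = 4.4°, H = -43.60°: sin φ sin δ = 0.0224, cos φ cos δ cos H = 0.6905, so cos θ_z = 0.7129.
θ_z = arccos(0.7129) = 44.53°.

44.5°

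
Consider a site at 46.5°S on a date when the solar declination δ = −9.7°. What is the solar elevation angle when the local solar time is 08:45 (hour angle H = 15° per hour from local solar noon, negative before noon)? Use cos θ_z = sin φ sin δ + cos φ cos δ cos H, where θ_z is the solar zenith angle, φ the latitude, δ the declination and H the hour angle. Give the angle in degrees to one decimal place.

34.7°

Hour angle H = 15° × (8.75 − 12) = -48.75°.
With φ = -46.5°, δ = -9.7°, H = -48.75°: sin φ sin δ = 0.1222, cos φ cos δ cos H = 0.4474, so cos θ_z = 0.5696.
θ_z = arccos(0.5696) = 55.28°, so the elevation is 90° − 55.28° = 34.72°.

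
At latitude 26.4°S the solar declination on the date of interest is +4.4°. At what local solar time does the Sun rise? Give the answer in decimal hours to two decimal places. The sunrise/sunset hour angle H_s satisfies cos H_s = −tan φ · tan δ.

cos H_s = −tan(-26.4°) · tan(4.4°) = 0.0382, so H_s = arccos(0.0382) = 87.81°.
Sunrise is at 12 − H_s/15 = 12 − 5.854 = 6.146 h local solar time.

6.15 h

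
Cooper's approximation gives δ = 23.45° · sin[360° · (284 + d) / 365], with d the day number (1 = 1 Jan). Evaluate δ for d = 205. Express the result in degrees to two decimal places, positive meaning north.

+19.82°

360 × (284 + 205) / 365 = 482.301°; sin(482.301°) = 0.8453.
δ = 23.45 × 0.8453 = 19.822° ≈ +19.82°.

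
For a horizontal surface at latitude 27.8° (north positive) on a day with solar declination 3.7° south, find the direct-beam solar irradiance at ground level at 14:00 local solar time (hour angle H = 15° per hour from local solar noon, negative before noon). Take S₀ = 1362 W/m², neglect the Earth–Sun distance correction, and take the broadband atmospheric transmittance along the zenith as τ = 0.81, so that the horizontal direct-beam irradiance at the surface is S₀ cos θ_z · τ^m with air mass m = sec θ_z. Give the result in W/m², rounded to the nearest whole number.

Hour angle H = 15° × (14 − 12) = 30.00°.
With φ = 27.8°, δ = -3.7°, H = 30.00°: sin φ sin δ = -0.0301, cos φ cos δ cos H = 0.7645, so cos θ_z = 0.7344.
Air mass m = 1/cos θ_z = 1/0.7344 = 1.362; τ^m = 0.81^1.362 = 0.7505.
Surface direct beam = 1362 × 0.7344 × 0.7505 = 750.69 W/m².

751 W/m²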